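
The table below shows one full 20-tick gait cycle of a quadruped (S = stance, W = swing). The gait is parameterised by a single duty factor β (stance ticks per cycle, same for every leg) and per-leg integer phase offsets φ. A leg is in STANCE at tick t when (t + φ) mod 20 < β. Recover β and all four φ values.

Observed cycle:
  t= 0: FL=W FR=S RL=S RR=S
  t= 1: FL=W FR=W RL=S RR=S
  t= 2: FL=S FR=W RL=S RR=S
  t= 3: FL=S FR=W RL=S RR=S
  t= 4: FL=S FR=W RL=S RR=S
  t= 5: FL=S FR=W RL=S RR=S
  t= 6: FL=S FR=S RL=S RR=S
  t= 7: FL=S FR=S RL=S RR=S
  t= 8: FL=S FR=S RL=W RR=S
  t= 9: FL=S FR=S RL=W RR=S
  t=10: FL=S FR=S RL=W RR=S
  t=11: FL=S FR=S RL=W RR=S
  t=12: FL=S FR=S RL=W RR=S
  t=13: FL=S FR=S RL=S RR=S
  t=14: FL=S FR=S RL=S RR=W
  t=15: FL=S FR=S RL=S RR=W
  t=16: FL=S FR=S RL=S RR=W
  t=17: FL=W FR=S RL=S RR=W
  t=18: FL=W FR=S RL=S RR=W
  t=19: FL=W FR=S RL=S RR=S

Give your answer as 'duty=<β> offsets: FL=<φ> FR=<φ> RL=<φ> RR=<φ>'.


duty=15 offsets: FL=18 FR=14 RL=7 RR=1

duty β = stance ticks per leg = 15
FL: stance ticks = 15; W→S at t=2 → φ=18
FR: stance ticks = 15; W→S at t=6 → φ=14
RL: stance ticks = 15; W→S at t=13 → φ=7
RR: stance ticks = 15; W→S at t=19 → φ=1


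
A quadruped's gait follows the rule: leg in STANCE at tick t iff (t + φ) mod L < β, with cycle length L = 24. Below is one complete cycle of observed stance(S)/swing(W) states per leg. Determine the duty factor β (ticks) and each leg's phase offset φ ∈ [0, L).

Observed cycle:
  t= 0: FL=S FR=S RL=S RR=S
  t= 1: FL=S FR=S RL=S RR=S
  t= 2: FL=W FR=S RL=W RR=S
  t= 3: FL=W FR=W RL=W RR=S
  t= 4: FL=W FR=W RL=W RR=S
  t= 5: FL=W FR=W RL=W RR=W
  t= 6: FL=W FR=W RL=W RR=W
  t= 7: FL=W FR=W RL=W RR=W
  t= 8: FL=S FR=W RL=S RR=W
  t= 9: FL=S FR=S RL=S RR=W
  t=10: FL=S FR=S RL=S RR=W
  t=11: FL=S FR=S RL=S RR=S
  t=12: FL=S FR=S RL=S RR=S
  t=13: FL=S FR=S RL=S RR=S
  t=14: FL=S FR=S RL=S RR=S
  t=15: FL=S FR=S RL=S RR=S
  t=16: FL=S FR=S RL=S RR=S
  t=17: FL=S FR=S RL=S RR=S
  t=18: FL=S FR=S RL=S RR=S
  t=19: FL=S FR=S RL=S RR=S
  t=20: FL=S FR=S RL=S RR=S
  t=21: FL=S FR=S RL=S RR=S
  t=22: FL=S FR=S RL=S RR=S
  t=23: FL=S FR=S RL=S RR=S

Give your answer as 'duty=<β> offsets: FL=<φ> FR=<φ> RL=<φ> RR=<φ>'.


duty=18 offsets: FL=16 FR=15 RL=16 RR=13

duty β = stance ticks per leg = 18
FL: stance ticks = 18; W→S at t=8 → φ=16
FR: stance ticks = 18; W→S at t=9 → φ=15
RL: stance ticks = 18; W→S at t=8 → φ=16
RR: stance ticks = 18; W→S at t=11 → φ=13


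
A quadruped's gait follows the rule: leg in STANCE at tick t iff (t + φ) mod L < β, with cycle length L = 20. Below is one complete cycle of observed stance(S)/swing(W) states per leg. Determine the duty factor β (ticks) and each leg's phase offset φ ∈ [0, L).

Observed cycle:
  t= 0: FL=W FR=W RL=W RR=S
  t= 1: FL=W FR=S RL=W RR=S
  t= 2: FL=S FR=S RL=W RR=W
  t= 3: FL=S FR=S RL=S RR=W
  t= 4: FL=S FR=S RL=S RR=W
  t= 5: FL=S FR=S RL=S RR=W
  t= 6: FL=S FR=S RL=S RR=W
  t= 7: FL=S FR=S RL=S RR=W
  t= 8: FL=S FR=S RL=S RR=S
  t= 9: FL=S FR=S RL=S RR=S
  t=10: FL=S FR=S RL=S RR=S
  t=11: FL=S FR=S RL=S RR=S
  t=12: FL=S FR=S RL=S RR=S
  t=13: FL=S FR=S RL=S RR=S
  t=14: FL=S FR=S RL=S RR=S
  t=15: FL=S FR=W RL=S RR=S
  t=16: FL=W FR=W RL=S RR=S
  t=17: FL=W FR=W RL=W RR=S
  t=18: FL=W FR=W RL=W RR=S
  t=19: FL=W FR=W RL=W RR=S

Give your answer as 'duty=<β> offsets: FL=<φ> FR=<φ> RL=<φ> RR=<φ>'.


duty=14 offsets: FL=18 FR=19 RL=17 RR=12

duty β = stance ticks per leg = 14
FL: stance ticks = 14; W→S at t=2 → φ=18
FR: stance ticks = 14; W→S at t=1 → φ=19
RL: stance ticks = 14; W→S at t=3 → φ=17
RR: stance ticks = 14; W→S at t=8 → φ=12


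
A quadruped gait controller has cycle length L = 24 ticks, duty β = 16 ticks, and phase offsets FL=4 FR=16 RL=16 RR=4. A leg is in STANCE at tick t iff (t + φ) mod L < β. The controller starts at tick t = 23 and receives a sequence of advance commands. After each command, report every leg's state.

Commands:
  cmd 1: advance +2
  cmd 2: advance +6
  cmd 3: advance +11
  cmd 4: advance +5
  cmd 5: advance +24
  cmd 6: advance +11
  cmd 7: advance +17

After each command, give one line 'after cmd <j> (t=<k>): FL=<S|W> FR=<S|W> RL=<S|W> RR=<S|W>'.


start t=23: FL=S FR=S RL=S RR=S
cmd 1: advance +2 → t=25, phase=(5,17,17,5) → FL=S FR=W RL=W RR=S
cmd 2: advance +6 → t=31, phase=(11,23,23,11) → FL=S FR=W RL=W RR=S
cmd 3: advance +11 → t=42, phase=(22,10,10,22) → FL=W FR=S RL=S RR=W
cmd 4: advance +5 → t=47, phase=(3,15,15,3) → FL=S FR=S RL=S RR=S
cmd 5: advance +24 → t=71, phase=(3,15,15,3) → FL=S FR=S RL=S RR=S
cmd 6: advance +11 → t=82, phase=(14,2,2,14) → FL=S FR=S RL=S RR=S
cmd 7: advance +17 → t=99, phase=(7,19,19,7) → FL=S FR=W RL=W RR=S

after cmd 1 (t=25): FL=S FR=W RL=W RR=S
after cmd 2 (t=31): FL=S FR=W RL=W RR=S
after cmd 3 (t=42): FL=W FR=S RL=S RR=W
after cmd 4 (t=47): FL=S FR=S RL=S RR=S
after cmd 5 (t=71): FL=S FR=S RL=S RR=S
after cmd 6 (t=82): FL=S FR=S RL=S RR=S
after cmd 7 (t=99): FL=S FR=W RL=W RR=S


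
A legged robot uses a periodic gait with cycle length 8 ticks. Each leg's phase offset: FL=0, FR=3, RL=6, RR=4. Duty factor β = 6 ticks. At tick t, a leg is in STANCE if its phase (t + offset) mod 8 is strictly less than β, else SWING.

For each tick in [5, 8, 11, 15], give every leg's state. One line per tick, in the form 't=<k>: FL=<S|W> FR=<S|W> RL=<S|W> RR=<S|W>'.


t=5: FL=S FR=S RL=S RR=S
t=8: FL=S FR=S RL=W RR=S
t=11: FL=S FR=W RL=S RR=W
t=15: FL=W FR=S RL=S RR=S

t=5: phase=(5,0,3,1) vs β=6 → FL=S FR=S RL=S RR=S
t=8: phase=(0,3,6,4) vs β=6 → FL=S FR=S RL=W RR=S
t=11: phase=(3,6,1,7) vs β=6 → FL=S FR=W RL=S RR=W
t=15: phase=(7,2,5,3) vs β=6 → FL=W FR=S RL=S RR=S


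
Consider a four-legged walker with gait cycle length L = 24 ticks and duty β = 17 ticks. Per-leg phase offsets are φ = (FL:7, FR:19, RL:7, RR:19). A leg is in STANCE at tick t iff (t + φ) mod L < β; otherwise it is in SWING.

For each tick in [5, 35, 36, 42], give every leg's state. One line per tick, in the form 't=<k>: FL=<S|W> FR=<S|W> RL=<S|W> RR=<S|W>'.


t=5: phase=(12,0,12,0) vs β=17 → FL=S FR=S RL=S RR=S
t=35: phase=(18,6,18,6) vs β=17 → FL=W FR=S RL=W RR=S
t=36: phase=(19,7,19,7) vs β=17 → FL=W FR=S RL=W RR=S
t=42: phase=(1,13,1,13) vs β=17 → FL=S FR=S RL=S RR=S

t=5: FL=S FR=S RL=S RR=S
t=35: FL=W FR=S RL=W RR=S
t=36: FL=W FR=S RL=W RR=S
t=42: FL=S FR=S RL=S RR=S


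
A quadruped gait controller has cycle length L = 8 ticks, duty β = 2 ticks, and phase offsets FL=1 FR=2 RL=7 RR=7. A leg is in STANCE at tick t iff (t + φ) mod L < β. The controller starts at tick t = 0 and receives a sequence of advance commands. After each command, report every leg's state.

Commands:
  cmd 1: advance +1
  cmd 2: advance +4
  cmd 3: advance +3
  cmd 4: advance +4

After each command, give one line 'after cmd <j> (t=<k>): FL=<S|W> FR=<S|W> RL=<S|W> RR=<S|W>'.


start t=0: FL=S FR=W RL=W RR=W
cmd 1: advance +1 → t=1, phase=(2,3,0,0) → FL=W FR=W RL=S RR=S
cmd 2: advance +4 → t=5, phase=(6,7,4,4) → FL=W FR=W RL=W RR=W
cmd 3: advance +3 → t=8, phase=(1,2,7,7) → FL=S FR=W RL=W RR=W
cmd 4: advance +4 → t=12, phase=(5,6,3,3) → FL=W FR=W RL=W RR=W

after cmd 1 (t=1): FL=W FR=W RL=S RR=S
after cmd 2 (t=5): FL=W FR=W RL=W RR=W
after cmd 3 (t=8): FL=S FR=W RL=W RR=W
after cmd 4 (t=12): FL=W FR=W RL=W RR=W


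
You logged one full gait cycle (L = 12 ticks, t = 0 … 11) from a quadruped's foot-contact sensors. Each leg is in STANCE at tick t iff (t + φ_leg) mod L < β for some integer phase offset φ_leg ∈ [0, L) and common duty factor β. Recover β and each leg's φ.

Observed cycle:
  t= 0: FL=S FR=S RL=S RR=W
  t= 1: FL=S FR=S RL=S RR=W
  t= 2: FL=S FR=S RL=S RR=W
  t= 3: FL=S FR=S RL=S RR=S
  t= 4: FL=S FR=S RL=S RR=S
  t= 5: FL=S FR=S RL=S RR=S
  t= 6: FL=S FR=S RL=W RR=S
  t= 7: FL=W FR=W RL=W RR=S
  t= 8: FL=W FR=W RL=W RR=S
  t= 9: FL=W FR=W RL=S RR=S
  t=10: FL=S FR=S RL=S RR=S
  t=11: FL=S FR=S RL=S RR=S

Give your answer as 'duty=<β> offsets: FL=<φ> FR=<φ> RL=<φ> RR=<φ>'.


duty β = stance ticks per leg = 9
FL: stance ticks = 9; W→S at t=10 → φ=2
FR: stance ticks = 9; W→S at t=10 → φ=2
RL: stance ticks = 9; W→S at t=9 → φ=3
RR: stance ticks = 9; W→S at t=3 → φ=9

duty=9 offsets: FL=2 FR=2 RL=3 RR=9


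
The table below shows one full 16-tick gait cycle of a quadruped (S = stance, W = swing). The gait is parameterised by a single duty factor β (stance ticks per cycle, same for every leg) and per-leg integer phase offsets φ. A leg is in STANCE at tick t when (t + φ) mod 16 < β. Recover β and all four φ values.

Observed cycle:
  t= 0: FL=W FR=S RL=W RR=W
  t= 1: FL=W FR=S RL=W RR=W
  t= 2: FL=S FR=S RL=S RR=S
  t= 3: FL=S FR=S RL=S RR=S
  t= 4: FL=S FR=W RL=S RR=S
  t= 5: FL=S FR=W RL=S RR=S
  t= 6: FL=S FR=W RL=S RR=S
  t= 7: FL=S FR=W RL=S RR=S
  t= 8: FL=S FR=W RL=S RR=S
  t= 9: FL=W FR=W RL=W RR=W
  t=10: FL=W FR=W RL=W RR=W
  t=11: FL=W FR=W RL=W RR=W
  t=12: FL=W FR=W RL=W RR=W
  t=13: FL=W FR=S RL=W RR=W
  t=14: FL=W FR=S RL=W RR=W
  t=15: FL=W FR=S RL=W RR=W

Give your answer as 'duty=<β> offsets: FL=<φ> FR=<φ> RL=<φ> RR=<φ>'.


duty β = stance ticks per leg = 7
FL: stance ticks = 7; W→S at t=2 → φ=14
FR: stance ticks = 7; W→S at t=13 → φ=3
RL: stance ticks = 7; W→S at t=2 → φ=14
RR: stance ticks = 7; W→S at t=2 → φ=14

duty=7 offsets: FL=14 FR=3 RL=14 RR=14


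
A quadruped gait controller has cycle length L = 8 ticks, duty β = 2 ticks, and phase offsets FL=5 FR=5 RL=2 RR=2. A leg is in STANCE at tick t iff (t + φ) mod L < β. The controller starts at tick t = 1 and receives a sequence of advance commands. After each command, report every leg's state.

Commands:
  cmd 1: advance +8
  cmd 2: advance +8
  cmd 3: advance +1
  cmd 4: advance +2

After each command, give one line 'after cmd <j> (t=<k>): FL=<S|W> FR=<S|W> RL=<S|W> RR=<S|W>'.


after cmd 1 (t=9): FL=W FR=W RL=W RR=W
after cmd 2 (t=17): FL=W FR=W RL=W RR=W
after cmd 3 (t=18): FL=W FR=W RL=W RR=W
after cmd 4 (t=20): FL=S FR=S RL=W RR=W

start t=1: FL=W FR=W RL=W RR=W
cmd 1: advance +8 → t=9, phase=(6,6,3,3) → FL=W FR=W RL=W RR=W
cmd 2: advance +8 → t=17, phase=(6,6,3,3) → FL=W FR=W RL=W RR=W
cmd 3: advance +1 → t=18, phase=(7,7,4,4) → FL=W FR=W RL=W RR=W
cmd 4: advance +2 → t=20, phase=(1,1,6,6) → FL=S FR=S RL=W RR=W


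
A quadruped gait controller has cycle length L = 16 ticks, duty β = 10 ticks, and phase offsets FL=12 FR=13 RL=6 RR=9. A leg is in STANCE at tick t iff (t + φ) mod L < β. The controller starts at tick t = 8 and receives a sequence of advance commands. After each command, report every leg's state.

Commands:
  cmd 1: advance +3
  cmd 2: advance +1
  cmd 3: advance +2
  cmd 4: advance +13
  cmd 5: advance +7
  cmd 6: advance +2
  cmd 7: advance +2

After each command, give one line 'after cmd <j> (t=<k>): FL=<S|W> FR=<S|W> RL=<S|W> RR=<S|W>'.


start t=8: FL=S FR=S RL=W RR=S
cmd 1: advance +3 → t=11, phase=(7,8,1,4) → FL=S FR=S RL=S RR=S
cmd 2: advance +1 → t=12, phase=(8,9,2,5) → FL=S FR=S RL=S RR=S
cmd 3: advance +2 → t=14, phase=(10,11,4,7) → FL=W FR=W RL=S RR=S
cmd 4: advance +13 → t=27, phase=(7,8,1,4) → FL=S FR=S RL=S RR=S
cmd 5: advance +7 → t=34, phase=(14,15,8,11) → FL=W FR=W RL=S RR=W
cmd 6: advance +2 → t=36, phase=(0,1,10,13) → FL=S FR=S RL=W RR=W
cmd 7: advance +2 → t=38, phase=(2,3,12,15) → FL=S FR=S RL=W RR=W

after cmd 1 (t=11): FL=S FR=S RL=S RR=S
after cmd 2 (t=12): FL=S FR=S RL=S RR=S
after cmd 3 (t=14): FL=W FR=W RL=S RR=S
after cmd 4 (t=27): FL=S FR=S RL=S RR=S
after cmd 5 (t=34): FL=W FR=W RL=S RR=W
after cmd 6 (t=36): FL=S FR=S RL=W RR=W
after cmd 7 (t=38): FL=S FR=S RL=W RR=W


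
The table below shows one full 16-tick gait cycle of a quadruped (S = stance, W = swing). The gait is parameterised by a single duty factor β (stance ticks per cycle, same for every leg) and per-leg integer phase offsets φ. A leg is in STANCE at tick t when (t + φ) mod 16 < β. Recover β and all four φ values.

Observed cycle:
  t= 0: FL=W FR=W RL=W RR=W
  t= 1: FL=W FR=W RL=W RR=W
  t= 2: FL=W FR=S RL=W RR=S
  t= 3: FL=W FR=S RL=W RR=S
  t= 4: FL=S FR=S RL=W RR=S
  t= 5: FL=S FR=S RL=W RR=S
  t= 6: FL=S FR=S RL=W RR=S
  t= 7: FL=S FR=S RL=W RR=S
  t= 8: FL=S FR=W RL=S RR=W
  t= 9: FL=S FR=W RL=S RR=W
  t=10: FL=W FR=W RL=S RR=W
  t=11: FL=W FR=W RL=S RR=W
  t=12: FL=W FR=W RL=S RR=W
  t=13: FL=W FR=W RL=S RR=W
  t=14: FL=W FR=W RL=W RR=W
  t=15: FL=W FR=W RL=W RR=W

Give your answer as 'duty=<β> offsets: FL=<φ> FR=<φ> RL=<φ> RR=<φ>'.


duty β = stance ticks per leg = 6
FL: stance ticks = 6; W→S at t=4 → φ=12
FR: stance ticks = 6; W→S at t=2 → φ=14
RL: stance ticks = 6; W→S at t=8 → φ=8
RR: stance ticks = 6; W→S at t=2 → φ=14

duty=6 offsets: FL=12 FR=14 RL=8 RR=14


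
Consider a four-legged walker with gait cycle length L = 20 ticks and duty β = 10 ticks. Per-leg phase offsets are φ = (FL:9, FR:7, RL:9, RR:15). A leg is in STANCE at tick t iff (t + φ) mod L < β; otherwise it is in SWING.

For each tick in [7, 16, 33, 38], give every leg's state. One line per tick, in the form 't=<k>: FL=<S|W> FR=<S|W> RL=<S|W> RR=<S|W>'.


t=7: FL=W FR=W RL=W RR=S
t=16: FL=S FR=S RL=S RR=W
t=33: FL=S FR=S RL=S RR=S
t=38: FL=S FR=S RL=S RR=W

t=7: phase=(16,14,16,2) vs β=10 → FL=W FR=W RL=W RR=S
t=16: phase=(5,3,5,11) vs β=10 → FL=S FR=S RL=S RR=W
t=33: phase=(2,0,2,8) vs β=10 → FL=S FR=S RL=S RR=S
t=38: phase=(7,5,7,13) vs β=10 → FL=S FR=S RL=S RR=W


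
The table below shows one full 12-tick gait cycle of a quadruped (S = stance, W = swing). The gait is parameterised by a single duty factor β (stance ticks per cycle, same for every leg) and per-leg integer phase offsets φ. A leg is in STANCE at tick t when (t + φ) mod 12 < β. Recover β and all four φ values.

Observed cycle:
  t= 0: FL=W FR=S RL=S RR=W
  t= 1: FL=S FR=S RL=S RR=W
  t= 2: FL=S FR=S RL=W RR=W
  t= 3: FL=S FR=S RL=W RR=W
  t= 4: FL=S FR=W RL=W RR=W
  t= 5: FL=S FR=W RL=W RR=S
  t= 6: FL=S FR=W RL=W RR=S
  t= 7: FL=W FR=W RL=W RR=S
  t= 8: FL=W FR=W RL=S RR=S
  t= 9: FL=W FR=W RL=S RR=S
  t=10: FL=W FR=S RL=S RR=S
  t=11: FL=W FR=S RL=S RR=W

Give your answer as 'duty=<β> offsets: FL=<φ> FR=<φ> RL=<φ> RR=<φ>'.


duty β = stance ticks per leg = 6
FL: stance ticks = 6; W→S at t=1 → φ=11
FR: stance ticks = 6; W→S at t=10 → φ=2
RL: stance ticks = 6; W→S at t=8 → φ=4
RR: stance ticks = 6; W→S at t=5 → φ=7

duty=6 offsets: FL=11 FR=2 RL=4 RR=7


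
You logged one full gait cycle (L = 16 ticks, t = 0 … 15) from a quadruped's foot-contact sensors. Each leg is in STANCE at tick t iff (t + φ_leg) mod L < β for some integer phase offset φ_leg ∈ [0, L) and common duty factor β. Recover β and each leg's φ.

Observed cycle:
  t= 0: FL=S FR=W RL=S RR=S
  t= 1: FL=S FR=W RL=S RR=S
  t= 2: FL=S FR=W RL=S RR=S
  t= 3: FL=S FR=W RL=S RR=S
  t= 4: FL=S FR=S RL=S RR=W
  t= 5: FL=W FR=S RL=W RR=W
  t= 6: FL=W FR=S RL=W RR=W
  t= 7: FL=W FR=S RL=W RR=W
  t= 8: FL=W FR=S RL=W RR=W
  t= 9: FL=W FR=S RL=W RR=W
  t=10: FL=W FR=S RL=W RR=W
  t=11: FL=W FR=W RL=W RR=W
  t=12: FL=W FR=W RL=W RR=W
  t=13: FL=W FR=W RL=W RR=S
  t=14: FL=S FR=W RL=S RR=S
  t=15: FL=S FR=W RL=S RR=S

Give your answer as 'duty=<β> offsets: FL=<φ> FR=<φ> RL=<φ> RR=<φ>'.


duty β = stance ticks per leg = 7
FL: stance ticks = 7; W→S at t=14 → φ=2
FR: stance ticks = 7; W→S at t=4 → φ=12
RL: stance ticks = 7; W→S at t=14 → φ=2
RR: stance ticks = 7; W→S at t=13 → φ=3

duty=7 offsets: FL=2 FR=12 RL=2 RR=3


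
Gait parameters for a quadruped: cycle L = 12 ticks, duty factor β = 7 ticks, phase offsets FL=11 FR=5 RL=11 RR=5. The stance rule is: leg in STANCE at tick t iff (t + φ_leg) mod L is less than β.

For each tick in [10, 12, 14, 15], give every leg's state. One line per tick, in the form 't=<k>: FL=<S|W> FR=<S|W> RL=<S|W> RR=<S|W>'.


t=10: FL=W FR=S RL=W RR=S
t=12: FL=W FR=S RL=W RR=S
t=14: FL=S FR=W RL=S RR=W
t=15: FL=S FR=W RL=S RR=W

t=10: phase=(9,3,9,3) vs β=7 → FL=W FR=S RL=W RR=S
t=12: phase=(11,5,11,5) vs β=7 → FL=W FR=S RL=W RR=S
t=14: phase=(1,7,1,7) vs β=7 → FL=S FR=W RL=S RR=W
t=15: phase=(2,8,2,8) vs β=7 → FL=S FR=W RL=S RR=W


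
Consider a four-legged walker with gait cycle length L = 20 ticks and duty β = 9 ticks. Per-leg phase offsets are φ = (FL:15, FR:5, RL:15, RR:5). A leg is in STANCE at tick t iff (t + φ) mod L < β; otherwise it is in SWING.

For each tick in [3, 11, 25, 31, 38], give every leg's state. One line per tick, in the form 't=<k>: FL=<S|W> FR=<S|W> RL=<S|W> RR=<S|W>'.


t=3: phase=(18,8,18,8) vs β=9 → FL=W FR=S RL=W RR=S
t=11: phase=(6,16,6,16) vs β=9 → FL=S FR=W RL=S RR=W
t=25: phase=(0,10,0,10) vs β=9 → FL=S FR=W RL=S RR=W
t=31: phase=(6,16,6,16) vs β=9 → FL=S FR=W RL=S RR=W
t=38: phase=(13,3,13,3) vs β=9 → FL=W FR=S RL=W RR=S

t=3: FL=W FR=S RL=W RR=S
t=11: FL=S FR=W RL=S RR=W
t=25: FL=S FR=W RL=S RR=W
t=31: FL=S FR=W RL=S RR=W
t=38: FL=W FR=S RL=W RR=S


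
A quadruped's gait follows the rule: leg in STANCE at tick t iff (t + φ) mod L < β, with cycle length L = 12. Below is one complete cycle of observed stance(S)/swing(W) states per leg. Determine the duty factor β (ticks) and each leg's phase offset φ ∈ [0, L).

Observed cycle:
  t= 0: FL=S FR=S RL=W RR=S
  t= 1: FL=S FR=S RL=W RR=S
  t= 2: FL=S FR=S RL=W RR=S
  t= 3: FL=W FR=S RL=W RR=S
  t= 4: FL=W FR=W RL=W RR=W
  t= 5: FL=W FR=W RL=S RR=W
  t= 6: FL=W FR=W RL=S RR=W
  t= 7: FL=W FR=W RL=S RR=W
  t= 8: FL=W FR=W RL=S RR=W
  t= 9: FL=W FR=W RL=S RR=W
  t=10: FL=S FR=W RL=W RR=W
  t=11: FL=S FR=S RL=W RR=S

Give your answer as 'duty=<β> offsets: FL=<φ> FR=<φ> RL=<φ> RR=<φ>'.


duty=5 offsets: FL=2 FR=1 RL=7 RR=1

duty β = stance ticks per leg = 5
FL: stance ticks = 5; W→S at t=10 → φ=2
FR: stance ticks = 5; W→S at t=11 → φ=1
RL: stance ticks = 5; W→S at t=5 → φ=7
RR: stance ticks = 5; W→S at t=11 → φ=1


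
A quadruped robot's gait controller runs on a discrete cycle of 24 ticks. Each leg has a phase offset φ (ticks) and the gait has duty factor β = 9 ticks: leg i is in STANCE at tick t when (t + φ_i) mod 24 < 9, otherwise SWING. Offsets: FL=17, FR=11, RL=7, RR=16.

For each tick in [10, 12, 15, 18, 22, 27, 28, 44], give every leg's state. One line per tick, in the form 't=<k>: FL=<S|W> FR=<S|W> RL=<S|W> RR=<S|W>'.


t=10: phase=(3,21,17,2) vs β=9 → FL=S FR=W RL=W RR=S
t=12: phase=(5,23,19,4) vs β=9 → FL=S FR=W RL=W RR=S
t=15: phase=(8,2,22,7) vs β=9 → FL=S FR=S RL=W RR=S
t=18: phase=(11,5,1,10) vs β=9 → FL=W FR=S RL=S RR=W
t=22: phase=(15,9,5,14) vs β=9 → FL=W FR=W RL=S RR=W
t=27: phase=(20,14,10,19) vs β=9 → FL=W FR=W RL=W RR=W
t=28: phase=(21,15,11,20) vs β=9 → FL=W FR=W RL=W RR=W
t=44: phase=(13,7,3,12) vs β=9 → FL=W FR=S RL=S RR=W

t=10: FL=S FR=W RL=W RR=S
t=12: FL=S FR=W RL=W RR=S
t=15: FL=S FR=S RL=W RR=S
t=18: FL=W FR=S RL=S RR=W
t=22: FL=W FR=W RL=S RR=W
t=27: FL=W FR=W RL=W RR=W
t=28: FL=W FR=W RL=W RR=W
t=44: FL=W FR=S RL=S RR=W


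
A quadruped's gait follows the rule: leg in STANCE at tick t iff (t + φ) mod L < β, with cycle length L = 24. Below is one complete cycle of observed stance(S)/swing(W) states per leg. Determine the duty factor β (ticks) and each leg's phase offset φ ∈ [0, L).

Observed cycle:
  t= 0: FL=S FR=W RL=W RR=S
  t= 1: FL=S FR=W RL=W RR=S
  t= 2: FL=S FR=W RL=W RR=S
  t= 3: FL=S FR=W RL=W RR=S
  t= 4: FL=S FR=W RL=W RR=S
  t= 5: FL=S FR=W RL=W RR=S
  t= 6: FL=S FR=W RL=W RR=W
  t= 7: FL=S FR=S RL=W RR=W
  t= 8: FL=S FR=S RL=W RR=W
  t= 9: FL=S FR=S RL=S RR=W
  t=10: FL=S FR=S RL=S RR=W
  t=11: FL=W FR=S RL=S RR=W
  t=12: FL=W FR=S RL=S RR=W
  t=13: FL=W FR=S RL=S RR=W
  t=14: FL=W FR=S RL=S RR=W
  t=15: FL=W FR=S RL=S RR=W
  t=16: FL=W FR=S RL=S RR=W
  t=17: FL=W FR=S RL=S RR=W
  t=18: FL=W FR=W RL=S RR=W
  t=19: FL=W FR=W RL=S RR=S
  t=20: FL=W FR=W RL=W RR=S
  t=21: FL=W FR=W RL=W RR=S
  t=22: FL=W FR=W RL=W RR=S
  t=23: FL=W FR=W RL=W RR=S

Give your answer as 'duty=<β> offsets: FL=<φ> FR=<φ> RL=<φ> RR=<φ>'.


duty=11 offsets: FL=0 FR=17 RL=15 RR=5

duty β = stance ticks per leg = 11
FL: stance ticks = 11; W→S at t=0 → φ=0
FR: stance ticks = 11; W→S at t=7 → φ=17
RL: stance ticks = 11; W→S at t=9 → φ=15
RR: stance ticks = 11; W→S at t=19 → φ=5


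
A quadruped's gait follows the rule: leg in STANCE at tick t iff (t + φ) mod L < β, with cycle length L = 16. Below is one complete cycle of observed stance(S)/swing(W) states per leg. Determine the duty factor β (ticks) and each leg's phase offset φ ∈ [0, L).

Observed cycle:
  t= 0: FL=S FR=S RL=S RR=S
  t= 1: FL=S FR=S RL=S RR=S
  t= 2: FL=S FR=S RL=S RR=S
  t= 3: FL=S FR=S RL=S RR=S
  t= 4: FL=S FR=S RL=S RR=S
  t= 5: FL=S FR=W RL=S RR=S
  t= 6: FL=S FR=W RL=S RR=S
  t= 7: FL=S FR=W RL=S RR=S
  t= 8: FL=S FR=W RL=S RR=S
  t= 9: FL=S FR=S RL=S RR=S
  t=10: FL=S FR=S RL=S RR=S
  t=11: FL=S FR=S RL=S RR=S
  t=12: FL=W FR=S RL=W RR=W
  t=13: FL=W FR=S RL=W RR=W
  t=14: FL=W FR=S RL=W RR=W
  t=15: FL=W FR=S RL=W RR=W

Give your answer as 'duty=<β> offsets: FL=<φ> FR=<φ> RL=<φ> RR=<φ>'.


duty=12 offsets: FL=0 FR=7 RL=0 RR=0

duty β = stance ticks per leg = 12
FL: stance ticks = 12; W→S at t=0 → φ=0
FR: stance ticks = 12; W→S at t=9 → φ=7
RL: stance ticks = 12; W→S at t=0 → φ=0
RR: stance ticks = 12; W→S at t=0 → φ=0


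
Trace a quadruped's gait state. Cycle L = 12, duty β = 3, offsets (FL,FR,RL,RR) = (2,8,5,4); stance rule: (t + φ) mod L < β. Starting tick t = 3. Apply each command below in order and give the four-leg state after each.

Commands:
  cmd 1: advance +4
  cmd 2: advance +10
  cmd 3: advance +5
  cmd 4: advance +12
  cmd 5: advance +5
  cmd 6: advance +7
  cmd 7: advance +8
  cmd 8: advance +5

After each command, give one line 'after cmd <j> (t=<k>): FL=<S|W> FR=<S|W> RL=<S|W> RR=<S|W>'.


after cmd 1 (t=7): FL=W FR=W RL=S RR=W
after cmd 2 (t=17): FL=W FR=S RL=W RR=W
after cmd 3 (t=22): FL=S FR=W RL=W RR=S
after cmd 4 (t=34): FL=S FR=W RL=W RR=S
after cmd 5 (t=39): FL=W FR=W RL=W RR=W
after cmd 6 (t=46): FL=S FR=W RL=W RR=S
after cmd 7 (t=54): FL=W FR=S RL=W RR=W
after cmd 8 (t=59): FL=S FR=W RL=W RR=W

start t=3: FL=W FR=W RL=W RR=W
cmd 1: advance +4 → t=7, phase=(9,3,0,11) → FL=W FR=W RL=S RR=W
cmd 2: advance +10 → t=17, phase=(7,1,10,9) → FL=W FR=S RL=W RR=W
cmd 3: advance +5 → t=22, phase=(0,6,3,2) → FL=S FR=W RL=W RR=S
cmd 4: advance +12 → t=34, phase=(0,6,3,2) → FL=S FR=W RL=W RR=S
cmd 5: advance +5 → t=39, phase=(5,11,8,7) → FL=W FR=W RL=W RR=W
cmd 6: advance +7 → t=46, phase=(0,6,3,2) → FL=S FR=W RL=W RR=S
cmd 7: advance +8 → t=54, phase=(8,2,11,10) → FL=W FR=S RL=W RR=W
cmd 8: advance +5 → t=59, phase=(1,7,4,3) → FL=S FR=W RL=W RR=W


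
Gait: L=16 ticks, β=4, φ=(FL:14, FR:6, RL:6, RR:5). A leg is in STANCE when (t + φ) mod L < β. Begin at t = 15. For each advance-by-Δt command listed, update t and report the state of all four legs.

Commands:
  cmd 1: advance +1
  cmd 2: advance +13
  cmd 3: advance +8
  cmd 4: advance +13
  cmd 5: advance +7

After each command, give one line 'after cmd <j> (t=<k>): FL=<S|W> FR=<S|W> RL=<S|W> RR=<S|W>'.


after cmd 1 (t=16): FL=W FR=W RL=W RR=W
after cmd 2 (t=29): FL=W FR=S RL=S RR=S
after cmd 3 (t=37): FL=S FR=W RL=W RR=W
after cmd 4 (t=50): FL=S FR=W RL=W RR=W
after cmd 5 (t=57): FL=W FR=W RL=W RR=W

start t=15: FL=W FR=W RL=W RR=W
cmd 1: advance +1 → t=16, phase=(14,6,6,5) → FL=W FR=W RL=W RR=W
cmd 2: advance +13 → t=29, phase=(11,3,3,2) → FL=W FR=S RL=S RR=S
cmd 3: advance +8 → t=37, phase=(3,11,11,10) → FL=S FR=W RL=W RR=W
cmd 4: advance +13 → t=50, phase=(0,8,8,7) → FL=S FR=W RL=W RR=W
cmd 5: advance +7 → t=57, phase=(7,15,15,14) → FL=W FR=W RL=W RR=W


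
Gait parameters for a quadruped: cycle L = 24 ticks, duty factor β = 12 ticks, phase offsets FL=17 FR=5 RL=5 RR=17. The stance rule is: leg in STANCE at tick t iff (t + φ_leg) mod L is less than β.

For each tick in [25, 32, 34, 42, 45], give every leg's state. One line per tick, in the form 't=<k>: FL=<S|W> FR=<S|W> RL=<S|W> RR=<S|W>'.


t=25: phase=(18,6,6,18) vs β=12 → FL=W FR=S RL=S RR=W
t=32: phase=(1,13,13,1) vs β=12 → FL=S FR=W RL=W RR=S
t=34: phase=(3,15,15,3) vs β=12 → FL=S FR=W RL=W RR=S
t=42: phase=(11,23,23,11) vs β=12 → FL=S FR=W RL=W RR=S
t=45: phase=(14,2,2,14) vs β=12 → FL=W FR=S RL=S RR=W

t=25: FL=W FR=S RL=S RR=W
t=32: FL=S FR=W RL=W RR=S
t=34: FL=S FR=W RL=W RR=S
t=42: FL=S FR=W RL=W RR=S
t=45: FL=W FR=S RL=S RR=W


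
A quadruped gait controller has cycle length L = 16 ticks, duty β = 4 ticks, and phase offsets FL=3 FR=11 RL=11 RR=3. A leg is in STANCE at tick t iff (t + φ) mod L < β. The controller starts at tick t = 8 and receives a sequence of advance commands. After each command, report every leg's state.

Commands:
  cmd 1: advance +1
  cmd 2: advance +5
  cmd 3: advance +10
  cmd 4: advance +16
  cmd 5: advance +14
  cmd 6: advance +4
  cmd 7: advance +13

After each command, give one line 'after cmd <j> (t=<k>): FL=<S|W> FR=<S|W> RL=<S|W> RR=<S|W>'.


start t=8: FL=W FR=S RL=S RR=W
cmd 1: advance +1 → t=9, phase=(12,4,4,12) → FL=W FR=W RL=W RR=W
cmd 2: advance +5 → t=14, phase=(1,9,9,1) → FL=S FR=W RL=W RR=S
cmd 3: advance +10 → t=24, phase=(11,3,3,11) → FL=W FR=S RL=S RR=W
cmd 4: advance +16 → t=40, phase=(11,3,3,11) → FL=W FR=S RL=S RR=W
cmd 5: advance +14 → t=54, phase=(9,1,1,9) → FL=W FR=S RL=S RR=W
cmd 6: advance +4 → t=58, phase=(13,5,5,13) → FL=W FR=W RL=W RR=W
cmd 7: advance +13 → t=71, phase=(10,2,2,10) → FL=W FR=S RL=S RR=W

after cmd 1 (t=9): FL=W FR=W RL=W RR=W
after cmd 2 (t=14): FL=S FR=W RL=W RR=S
after cmd 3 (t=24): FL=W FR=S RL=S RR=W
after cmd 4 (t=40): FL=W FR=S RL=S RR=W
after cmd 5 (t=54): FL=W FR=S RL=S RR=W
after cmd 6 (t=58): FL=W FR=W RL=W RR=W
after cmd 7 (t=71): FL=W FR=S RL=S RR=W


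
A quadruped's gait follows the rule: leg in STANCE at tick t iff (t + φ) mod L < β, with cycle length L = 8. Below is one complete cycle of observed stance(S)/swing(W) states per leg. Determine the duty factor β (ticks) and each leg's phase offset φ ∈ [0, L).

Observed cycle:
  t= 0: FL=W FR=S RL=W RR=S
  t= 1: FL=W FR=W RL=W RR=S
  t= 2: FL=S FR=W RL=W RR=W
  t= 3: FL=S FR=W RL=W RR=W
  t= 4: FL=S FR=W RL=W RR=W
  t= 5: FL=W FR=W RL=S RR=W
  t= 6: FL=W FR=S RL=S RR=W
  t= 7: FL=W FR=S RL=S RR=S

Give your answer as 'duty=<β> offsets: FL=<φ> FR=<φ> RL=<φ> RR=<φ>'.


duty=3 offsets: FL=6 FR=2 RL=3 RR=1

duty β = stance ticks per leg = 3
FL: stance ticks = 3; W→S at t=2 → φ=6
FR: stance ticks = 3; W→S at t=6 → φ=2
RL: stance ticks = 3; W→S at t=5 → φ=3
RR: stance ticks = 3; W→S at t=7 → φ=1


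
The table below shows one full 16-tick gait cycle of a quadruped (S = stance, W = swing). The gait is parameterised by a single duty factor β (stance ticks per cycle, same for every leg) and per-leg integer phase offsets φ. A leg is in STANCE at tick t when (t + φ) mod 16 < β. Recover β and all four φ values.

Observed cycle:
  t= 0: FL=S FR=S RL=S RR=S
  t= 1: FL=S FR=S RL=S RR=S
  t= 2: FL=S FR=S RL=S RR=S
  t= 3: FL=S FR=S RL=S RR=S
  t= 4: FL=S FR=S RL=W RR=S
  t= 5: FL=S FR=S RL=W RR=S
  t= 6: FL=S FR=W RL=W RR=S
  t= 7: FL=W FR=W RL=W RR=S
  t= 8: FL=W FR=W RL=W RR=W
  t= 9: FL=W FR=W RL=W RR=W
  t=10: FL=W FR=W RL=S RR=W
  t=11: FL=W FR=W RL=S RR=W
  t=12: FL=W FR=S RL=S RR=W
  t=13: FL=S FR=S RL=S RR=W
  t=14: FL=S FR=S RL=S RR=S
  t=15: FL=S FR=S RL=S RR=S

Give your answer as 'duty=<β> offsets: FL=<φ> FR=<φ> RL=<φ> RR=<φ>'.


duty=10 offsets: FL=3 FR=4 RL=6 RR=2

duty β = stance ticks per leg = 10
FL: stance ticks = 10; W→S at t=13 → φ=3
FR: stance ticks = 10; W→S at t=12 → φ=4
RL: stance ticks = 10; W→S at t=10 → φ=6
RR: stance ticks = 10; W→S at t=14 → φ=2


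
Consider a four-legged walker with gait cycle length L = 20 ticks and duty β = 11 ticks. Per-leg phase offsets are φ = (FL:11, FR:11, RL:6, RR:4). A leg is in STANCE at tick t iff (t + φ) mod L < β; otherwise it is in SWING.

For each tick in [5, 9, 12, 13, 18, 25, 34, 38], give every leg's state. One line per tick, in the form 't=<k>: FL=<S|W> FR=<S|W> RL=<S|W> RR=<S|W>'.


t=5: FL=W FR=W RL=W RR=S
t=9: FL=S FR=S RL=W RR=W
t=12: FL=S FR=S RL=W RR=W
t=13: FL=S FR=S RL=W RR=W
t=18: FL=S FR=S RL=S RR=S
t=25: FL=W FR=W RL=W RR=S
t=34: FL=S FR=S RL=S RR=W
t=38: FL=S FR=S RL=S RR=S

t=5: phase=(16,16,11,9) vs β=11 → FL=W FR=W RL=W RR=S
t=9: phase=(0,0,15,13) vs β=11 → FL=S FR=S RL=W RR=W
t=12: phase=(3,3,18,16) vs β=11 → FL=S FR=S RL=W RR=W
t=13: phase=(4,4,19,17) vs β=11 → FL=S FR=S RL=W RR=W
t=18: phase=(9,9,4,2) vs β=11 → FL=S FR=S RL=S RR=S
t=25: phase=(16,16,11,9) vs β=11 → FL=W FR=W RL=W RR=S
t=34: phase=(5,5,0,18) vs β=11 → FL=S FR=S RL=S RR=W
t=38: phase=(9,9,4,2) vs β=11 → FL=S FR=S RL=S RR=S


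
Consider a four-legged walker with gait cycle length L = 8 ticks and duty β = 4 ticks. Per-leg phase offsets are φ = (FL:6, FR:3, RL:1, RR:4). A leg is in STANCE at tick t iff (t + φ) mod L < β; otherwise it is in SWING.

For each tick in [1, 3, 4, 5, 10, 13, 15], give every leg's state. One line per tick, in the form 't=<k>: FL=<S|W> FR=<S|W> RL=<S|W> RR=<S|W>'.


t=1: phase=(7,4,2,5) vs β=4 → FL=W FR=W RL=S RR=W
t=3: phase=(1,6,4,7) vs β=4 → FL=S FR=W RL=W RR=W
t=4: phase=(2,7,5,0) vs β=4 → FL=S FR=W RL=W RR=S
t=5: phase=(3,0,6,1) vs β=4 → FL=S FR=S RL=W RR=S
t=10: phase=(0,5,3,6) vs β=4 → FL=S FR=W RL=S RR=W
t=13: phase=(3,0,6,1) vs β=4 → FL=S FR=S RL=W RR=S
t=15: phase=(5,2,0,3) vs β=4 → FL=W FR=S RL=S RR=S

t=1: FL=W FR=W RL=S RR=W
t=3: FL=S FR=W RL=W RR=W
t=4: FL=S FR=W RL=W RR=S
t=5: FL=S FR=S RL=W RR=S
t=10: FL=S FR=W RL=S RR=W
t=13: FL=S FR=S RL=W RR=S
t=15: FL=W FR=S RL=S RR=S


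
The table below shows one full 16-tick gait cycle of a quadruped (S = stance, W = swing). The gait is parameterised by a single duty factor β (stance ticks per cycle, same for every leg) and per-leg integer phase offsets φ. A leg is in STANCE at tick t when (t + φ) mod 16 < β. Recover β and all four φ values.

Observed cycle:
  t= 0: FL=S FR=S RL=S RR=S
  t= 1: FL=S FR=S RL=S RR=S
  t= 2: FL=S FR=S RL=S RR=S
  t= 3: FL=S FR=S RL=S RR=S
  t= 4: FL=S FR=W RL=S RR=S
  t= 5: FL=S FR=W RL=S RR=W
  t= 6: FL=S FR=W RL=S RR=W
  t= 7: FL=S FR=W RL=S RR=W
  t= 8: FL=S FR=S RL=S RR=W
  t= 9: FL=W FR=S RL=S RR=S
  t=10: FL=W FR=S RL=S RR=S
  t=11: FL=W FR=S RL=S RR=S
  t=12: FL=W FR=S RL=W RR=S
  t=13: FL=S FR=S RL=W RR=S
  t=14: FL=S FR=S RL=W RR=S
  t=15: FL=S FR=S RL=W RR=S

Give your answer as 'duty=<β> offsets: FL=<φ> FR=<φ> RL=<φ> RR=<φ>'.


duty=12 offsets: FL=3 FR=8 RL=0 RR=7

duty β = stance ticks per leg = 12
FL: stance ticks = 12; W→S at t=13 → φ=3
FR: stance ticks = 12; W→S at t=8 → φ=8
RL: stance ticks = 12; W→S at t=0 → φ=0
RR: stance ticks = 12; W→S at t=9 → φ=7


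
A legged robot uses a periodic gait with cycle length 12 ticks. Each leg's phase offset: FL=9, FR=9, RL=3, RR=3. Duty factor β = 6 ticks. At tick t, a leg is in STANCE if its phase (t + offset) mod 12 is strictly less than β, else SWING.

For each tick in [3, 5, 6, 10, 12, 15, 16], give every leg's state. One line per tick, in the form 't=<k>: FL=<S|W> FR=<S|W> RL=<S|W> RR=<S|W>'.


t=3: phase=(0,0,6,6) vs β=6 → FL=S FR=S RL=W RR=W
t=5: phase=(2,2,8,8) vs β=6 → FL=S FR=S RL=W RR=W
t=6: phase=(3,3,9,9) vs β=6 → FL=S FR=S RL=W RR=W
t=10: phase=(7,7,1,1) vs β=6 → FL=W FR=W RL=S RR=S
t=12: phase=(9,9,3,3) vs β=6 → FL=W FR=W RL=S RR=S
t=15: phase=(0,0,6,6) vs β=6 → FL=S FR=S RL=W RR=W
t=16: phase=(1,1,7,7) vs β=6 → FL=S FR=S RL=W RR=W

t=3: FL=S FR=S RL=W RR=W
t=5: FL=S FR=S RL=W RR=W
t=6: FL=S FR=S RL=W RR=W
t=10: FL=W FR=W RL=S RR=S
t=12: FL=W FR=W RL=S RR=S
t=15: FL=S FR=S RL=W RR=W
t=16: FL=S FR=S RL=W RR=W


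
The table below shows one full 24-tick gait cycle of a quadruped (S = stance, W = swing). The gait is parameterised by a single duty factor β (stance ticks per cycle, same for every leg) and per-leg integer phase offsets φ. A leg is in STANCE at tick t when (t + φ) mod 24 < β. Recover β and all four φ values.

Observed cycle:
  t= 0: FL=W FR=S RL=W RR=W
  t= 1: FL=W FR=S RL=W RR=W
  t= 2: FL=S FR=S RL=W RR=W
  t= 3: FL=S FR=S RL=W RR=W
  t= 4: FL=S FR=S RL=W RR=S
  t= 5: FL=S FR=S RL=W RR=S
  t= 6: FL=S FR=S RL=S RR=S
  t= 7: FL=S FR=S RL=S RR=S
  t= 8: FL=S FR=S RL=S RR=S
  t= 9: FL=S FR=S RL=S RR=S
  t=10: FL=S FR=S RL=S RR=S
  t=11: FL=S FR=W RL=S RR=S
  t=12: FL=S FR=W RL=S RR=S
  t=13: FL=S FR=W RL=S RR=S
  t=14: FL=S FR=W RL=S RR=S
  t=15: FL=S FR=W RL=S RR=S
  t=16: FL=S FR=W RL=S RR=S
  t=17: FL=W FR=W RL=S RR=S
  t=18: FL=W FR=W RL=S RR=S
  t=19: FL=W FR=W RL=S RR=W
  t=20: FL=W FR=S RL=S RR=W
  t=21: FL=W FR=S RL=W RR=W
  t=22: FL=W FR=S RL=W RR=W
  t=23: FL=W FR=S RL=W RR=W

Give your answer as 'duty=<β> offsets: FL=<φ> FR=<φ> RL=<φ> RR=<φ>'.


duty β = stance ticks per leg = 15
FL: stance ticks = 15; W→S at t=2 → φ=22
FR: stance ticks = 15; W→S at t=20 → φ=4
RL: stance ticks = 15; W→S at t=6 → φ=18
RR: stance ticks = 15; W→S at t=4 → φ=20

duty=15 offsets: FL=22 FR=4 RL=18 RR=20


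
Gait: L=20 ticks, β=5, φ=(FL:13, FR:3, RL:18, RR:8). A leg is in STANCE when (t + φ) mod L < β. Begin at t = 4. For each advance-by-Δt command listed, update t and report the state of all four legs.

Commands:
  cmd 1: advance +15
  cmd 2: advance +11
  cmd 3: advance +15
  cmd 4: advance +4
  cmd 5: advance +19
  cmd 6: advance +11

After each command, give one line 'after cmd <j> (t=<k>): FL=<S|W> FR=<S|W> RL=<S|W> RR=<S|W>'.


start t=4: FL=W FR=W RL=S RR=W
cmd 1: advance +15 → t=19, phase=(12,2,17,7) → FL=W FR=S RL=W RR=W
cmd 2: advance +11 → t=30, phase=(3,13,8,18) → FL=S FR=W RL=W RR=W
cmd 3: advance +15 → t=45, phase=(18,8,3,13) → FL=W FR=W RL=S RR=W
cmd 4: advance +4 → t=49, phase=(2,12,7,17) → FL=S FR=W RL=W RR=W
cmd 5: advance +19 → t=68, phase=(1,11,6,16) → FL=S FR=W RL=W RR=W
cmd 6: advance +11 → t=79, phase=(12,2,17,7) → FL=W FR=S RL=W RR=W

after cmd 1 (t=19): FL=W FR=S RL=W RR=W
after cmd 2 (t=30): FL=S FR=W RL=W RR=W
after cmd 3 (t=45): FL=W FR=W RL=S RR=W
after cmd 4 (t=49): FL=S FR=W RL=W RR=W
after cmd 5 (t=68): FL=S FR=W RL=W RR=W
after cmd 6 (t=79): FL=W FR=S RL=W RR=W


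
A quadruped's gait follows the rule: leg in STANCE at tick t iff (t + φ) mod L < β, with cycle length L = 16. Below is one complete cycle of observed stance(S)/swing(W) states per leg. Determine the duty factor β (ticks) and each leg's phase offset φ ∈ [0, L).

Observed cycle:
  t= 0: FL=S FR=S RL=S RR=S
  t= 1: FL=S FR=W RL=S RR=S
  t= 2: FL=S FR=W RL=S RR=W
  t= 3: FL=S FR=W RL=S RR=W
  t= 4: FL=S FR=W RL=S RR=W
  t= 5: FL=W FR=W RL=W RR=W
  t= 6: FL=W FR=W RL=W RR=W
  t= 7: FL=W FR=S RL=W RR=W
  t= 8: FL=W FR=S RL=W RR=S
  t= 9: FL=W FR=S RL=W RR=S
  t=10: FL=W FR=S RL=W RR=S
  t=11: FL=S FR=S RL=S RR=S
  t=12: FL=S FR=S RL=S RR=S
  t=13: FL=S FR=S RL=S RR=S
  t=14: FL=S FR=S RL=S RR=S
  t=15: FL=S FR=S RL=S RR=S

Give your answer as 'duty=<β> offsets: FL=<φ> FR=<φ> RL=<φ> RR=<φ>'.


duty=10 offsets: FL=5 FR=9 RL=5 RR=8

duty β = stance ticks per leg = 10
FL: stance ticks = 10; W→S at t=11 → φ=5
FR: stance ticks = 10; W→S at t=7 → φ=9
RL: stance ticks = 10; W→S at t=11 → φ=5
RR: stance ticks = 10; W→S at t=8 → φ=8


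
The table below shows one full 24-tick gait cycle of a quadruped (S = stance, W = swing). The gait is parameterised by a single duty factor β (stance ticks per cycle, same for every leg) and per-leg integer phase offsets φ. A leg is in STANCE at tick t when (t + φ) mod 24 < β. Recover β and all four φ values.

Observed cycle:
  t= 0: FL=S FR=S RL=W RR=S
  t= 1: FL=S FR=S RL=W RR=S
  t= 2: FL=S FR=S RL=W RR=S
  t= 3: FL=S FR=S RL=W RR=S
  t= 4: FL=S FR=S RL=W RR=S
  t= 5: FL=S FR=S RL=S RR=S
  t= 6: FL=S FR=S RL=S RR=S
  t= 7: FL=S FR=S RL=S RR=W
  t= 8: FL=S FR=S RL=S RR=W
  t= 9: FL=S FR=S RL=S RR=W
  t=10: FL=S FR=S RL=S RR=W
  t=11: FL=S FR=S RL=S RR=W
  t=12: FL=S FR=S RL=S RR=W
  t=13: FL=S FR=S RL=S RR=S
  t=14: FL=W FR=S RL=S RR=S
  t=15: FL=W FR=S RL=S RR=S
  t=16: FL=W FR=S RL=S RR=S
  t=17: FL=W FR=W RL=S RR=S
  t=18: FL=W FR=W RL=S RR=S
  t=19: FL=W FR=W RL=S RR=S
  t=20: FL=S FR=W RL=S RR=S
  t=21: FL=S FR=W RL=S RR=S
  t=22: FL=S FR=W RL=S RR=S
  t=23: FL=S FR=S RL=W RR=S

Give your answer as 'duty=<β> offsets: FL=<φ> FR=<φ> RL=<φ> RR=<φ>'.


duty=18 offsets: FL=4 FR=1 RL=19 RR=11

duty β = stance ticks per leg = 18
FL: stance ticks = 18; W→S at t=20 → φ=4
FR: stance ticks = 18; W→S at t=23 → φ=1
RL: stance ticks = 18; W→S at t=5 → φ=19
RR: stance ticks = 18; W→S at t=13 → φ=11


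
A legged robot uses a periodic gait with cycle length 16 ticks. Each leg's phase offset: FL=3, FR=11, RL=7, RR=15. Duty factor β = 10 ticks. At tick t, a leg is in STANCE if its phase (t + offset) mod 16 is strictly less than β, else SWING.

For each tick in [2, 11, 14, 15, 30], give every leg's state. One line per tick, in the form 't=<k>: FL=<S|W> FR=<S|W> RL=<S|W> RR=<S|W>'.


t=2: phase=(5,13,9,1) vs β=10 → FL=S FR=W RL=S RR=S
t=11: phase=(14,6,2,10) vs β=10 → FL=W FR=S RL=S RR=W
t=14: phase=(1,9,5,13) vs β=10 → FL=S FR=S RL=S RR=W
t=15: phase=(2,10,6,14) vs β=10 → FL=S FR=W RL=S RR=W
t=30: phase=(1,9,5,13) vs β=10 → FL=S FR=S RL=S RR=W

t=2: FL=S FR=W RL=S RR=S
t=11: FL=W FR=S RL=S RR=W
t=14: FL=S FR=S RL=S RR=W
t=15: FL=S FR=W RL=S RR=W
t=30: FL=S FR=S RL=S RR=W


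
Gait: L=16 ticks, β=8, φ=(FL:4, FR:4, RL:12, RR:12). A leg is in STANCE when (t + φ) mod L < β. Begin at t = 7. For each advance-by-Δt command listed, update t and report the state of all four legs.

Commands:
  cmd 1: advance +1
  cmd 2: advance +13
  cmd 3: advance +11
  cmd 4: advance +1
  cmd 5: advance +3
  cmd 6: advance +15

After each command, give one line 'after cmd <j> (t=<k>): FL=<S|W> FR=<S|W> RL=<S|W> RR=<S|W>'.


start t=7: FL=W FR=W RL=S RR=S
cmd 1: advance +1 → t=8, phase=(12,12,4,4) → FL=W FR=W RL=S RR=S
cmd 2: advance +13 → t=21, phase=(9,9,1,1) → FL=W FR=W RL=S RR=S
cmd 3: advance +11 → t=32, phase=(4,4,12,12) → FL=S FR=S RL=W RR=W
cmd 4: advance +1 → t=33, phase=(5,5,13,13) → FL=S FR=S RL=W RR=W
cmd 5: advance +3 → t=36, phase=(8,8,0,0) → FL=W FR=W RL=S RR=S
cmd 6: advance +15 → t=51, phase=(7,7,15,15) → FL=S FR=S RL=W RR=W

after cmd 1 (t=8): FL=W FR=W RL=S RR=S
after cmd 2 (t=21): FL=W FR=W RL=S RR=S
after cmd 3 (t=32): FL=S FR=S RL=W RR=W
after cmd 4 (t=33): FL=S FR=S RL=W RR=W
after cmd 5 (t=36): FL=W FR=W RL=S RR=S
after cmd 6 (t=51): FL=S FR=S RL=W RR=W


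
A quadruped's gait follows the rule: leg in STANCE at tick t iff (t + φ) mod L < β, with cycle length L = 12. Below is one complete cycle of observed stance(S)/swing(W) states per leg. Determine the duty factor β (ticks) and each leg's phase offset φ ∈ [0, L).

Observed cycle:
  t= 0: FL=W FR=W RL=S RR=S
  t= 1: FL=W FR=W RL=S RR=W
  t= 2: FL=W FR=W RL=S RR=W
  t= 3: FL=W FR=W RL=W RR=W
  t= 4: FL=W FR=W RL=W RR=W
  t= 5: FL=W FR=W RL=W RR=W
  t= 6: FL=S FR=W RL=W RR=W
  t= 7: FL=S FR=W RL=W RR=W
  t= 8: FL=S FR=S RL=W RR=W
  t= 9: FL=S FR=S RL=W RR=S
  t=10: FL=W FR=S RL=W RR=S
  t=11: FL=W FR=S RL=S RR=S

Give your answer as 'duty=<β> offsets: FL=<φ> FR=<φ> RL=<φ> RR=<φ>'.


duty=4 offsets: FL=6 FR=4 RL=1 RR=3

duty β = stance ticks per leg = 4
FL: stance ticks = 4; W→S at t=6 → φ=6
FR: stance ticks = 4; W→S at t=8 → φ=4
RL: stance ticks = 4; W→S at t=11 → φ=1
RR: stance ticks = 4; W→S at t=9 → φ=3


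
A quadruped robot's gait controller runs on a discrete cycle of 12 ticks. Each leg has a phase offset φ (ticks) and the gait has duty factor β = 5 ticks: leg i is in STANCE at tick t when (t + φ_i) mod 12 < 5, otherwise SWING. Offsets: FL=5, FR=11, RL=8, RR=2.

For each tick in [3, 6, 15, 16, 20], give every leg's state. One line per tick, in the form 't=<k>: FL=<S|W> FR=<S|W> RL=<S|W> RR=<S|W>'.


t=3: phase=(8,2,11,5) vs β=5 → FL=W FR=S RL=W RR=W
t=6: phase=(11,5,2,8) vs β=5 → FL=W FR=W RL=S RR=W
t=15: phase=(8,2,11,5) vs β=5 → FL=W FR=S RL=W RR=W
t=16: phase=(9,3,0,6) vs β=5 → FL=W FR=S RL=S RR=W
t=20: phase=(1,7,4,10) vs β=5 → FL=S FR=W RL=S RR=W

t=3: FL=W FR=S RL=W RR=W
t=6: FL=W FR=W RL=S RR=W
t=15: FL=W FR=S RL=W RR=W
t=16: FL=W FR=S RL=S RR=W
t=20: FL=S FR=W RL=S RR=W
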